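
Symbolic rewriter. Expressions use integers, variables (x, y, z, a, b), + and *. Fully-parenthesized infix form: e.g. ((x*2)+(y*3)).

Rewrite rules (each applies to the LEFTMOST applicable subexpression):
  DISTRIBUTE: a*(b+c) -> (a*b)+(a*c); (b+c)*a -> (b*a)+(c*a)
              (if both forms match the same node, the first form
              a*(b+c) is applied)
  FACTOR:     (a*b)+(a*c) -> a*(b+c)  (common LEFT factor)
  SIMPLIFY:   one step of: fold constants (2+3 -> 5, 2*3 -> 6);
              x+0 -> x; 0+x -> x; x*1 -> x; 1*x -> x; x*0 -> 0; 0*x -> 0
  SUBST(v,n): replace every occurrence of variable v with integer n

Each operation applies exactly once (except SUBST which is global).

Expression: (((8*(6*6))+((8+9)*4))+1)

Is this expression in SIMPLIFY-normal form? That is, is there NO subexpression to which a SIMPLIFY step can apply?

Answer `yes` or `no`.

Answer: no

Derivation:
Expression: (((8*(6*6))+((8+9)*4))+1)
Scanning for simplifiable subexpressions (pre-order)...
  at root: (((8*(6*6))+((8+9)*4))+1) (not simplifiable)
  at L: ((8*(6*6))+((8+9)*4)) (not simplifiable)
  at LL: (8*(6*6)) (not simplifiable)
  at LLR: (6*6) (SIMPLIFIABLE)
  at LR: ((8+9)*4) (not simplifiable)
  at LRL: (8+9) (SIMPLIFIABLE)
Found simplifiable subexpr at path LLR: (6*6)
One SIMPLIFY step would give: (((8*36)+((8+9)*4))+1)
-> NOT in normal form.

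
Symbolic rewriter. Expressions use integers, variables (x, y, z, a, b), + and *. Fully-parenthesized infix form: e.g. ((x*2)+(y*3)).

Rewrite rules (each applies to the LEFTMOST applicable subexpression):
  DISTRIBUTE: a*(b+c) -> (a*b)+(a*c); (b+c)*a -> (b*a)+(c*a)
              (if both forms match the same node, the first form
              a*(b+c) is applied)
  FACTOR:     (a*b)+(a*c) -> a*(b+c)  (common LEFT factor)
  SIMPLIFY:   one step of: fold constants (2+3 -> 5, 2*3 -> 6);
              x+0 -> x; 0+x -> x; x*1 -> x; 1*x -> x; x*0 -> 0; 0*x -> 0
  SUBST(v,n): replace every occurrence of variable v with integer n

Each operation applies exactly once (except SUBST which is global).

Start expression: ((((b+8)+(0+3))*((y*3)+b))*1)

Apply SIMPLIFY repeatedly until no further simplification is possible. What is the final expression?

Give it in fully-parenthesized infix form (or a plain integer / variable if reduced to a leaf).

Answer: (((b+8)+3)*((y*3)+b))

Derivation:
Start: ((((b+8)+(0+3))*((y*3)+b))*1)
Step 1: at root: ((((b+8)+(0+3))*((y*3)+b))*1) -> (((b+8)+(0+3))*((y*3)+b)); overall: ((((b+8)+(0+3))*((y*3)+b))*1) -> (((b+8)+(0+3))*((y*3)+b))
Step 2: at LR: (0+3) -> 3; overall: (((b+8)+(0+3))*((y*3)+b)) -> (((b+8)+3)*((y*3)+b))
Fixed point: (((b+8)+3)*((y*3)+b))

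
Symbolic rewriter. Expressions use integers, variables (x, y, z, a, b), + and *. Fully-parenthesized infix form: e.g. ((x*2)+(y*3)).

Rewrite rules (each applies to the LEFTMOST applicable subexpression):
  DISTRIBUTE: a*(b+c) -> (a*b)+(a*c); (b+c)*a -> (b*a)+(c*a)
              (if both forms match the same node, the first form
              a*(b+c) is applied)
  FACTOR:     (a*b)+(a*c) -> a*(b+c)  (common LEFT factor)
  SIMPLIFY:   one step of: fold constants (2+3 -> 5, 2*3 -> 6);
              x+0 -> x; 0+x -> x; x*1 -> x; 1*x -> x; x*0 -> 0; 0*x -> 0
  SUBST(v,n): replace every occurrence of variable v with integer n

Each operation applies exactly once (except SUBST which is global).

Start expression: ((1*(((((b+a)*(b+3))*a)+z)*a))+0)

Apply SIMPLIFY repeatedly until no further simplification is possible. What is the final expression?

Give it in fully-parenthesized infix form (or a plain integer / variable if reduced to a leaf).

Start: ((1*(((((b+a)*(b+3))*a)+z)*a))+0)
Step 1: at root: ((1*(((((b+a)*(b+3))*a)+z)*a))+0) -> (1*(((((b+a)*(b+3))*a)+z)*a)); overall: ((1*(((((b+a)*(b+3))*a)+z)*a))+0) -> (1*(((((b+a)*(b+3))*a)+z)*a))
Step 2: at root: (1*(((((b+a)*(b+3))*a)+z)*a)) -> (((((b+a)*(b+3))*a)+z)*a); overall: (1*(((((b+a)*(b+3))*a)+z)*a)) -> (((((b+a)*(b+3))*a)+z)*a)
Fixed point: (((((b+a)*(b+3))*a)+z)*a)

Answer: (((((b+a)*(b+3))*a)+z)*a)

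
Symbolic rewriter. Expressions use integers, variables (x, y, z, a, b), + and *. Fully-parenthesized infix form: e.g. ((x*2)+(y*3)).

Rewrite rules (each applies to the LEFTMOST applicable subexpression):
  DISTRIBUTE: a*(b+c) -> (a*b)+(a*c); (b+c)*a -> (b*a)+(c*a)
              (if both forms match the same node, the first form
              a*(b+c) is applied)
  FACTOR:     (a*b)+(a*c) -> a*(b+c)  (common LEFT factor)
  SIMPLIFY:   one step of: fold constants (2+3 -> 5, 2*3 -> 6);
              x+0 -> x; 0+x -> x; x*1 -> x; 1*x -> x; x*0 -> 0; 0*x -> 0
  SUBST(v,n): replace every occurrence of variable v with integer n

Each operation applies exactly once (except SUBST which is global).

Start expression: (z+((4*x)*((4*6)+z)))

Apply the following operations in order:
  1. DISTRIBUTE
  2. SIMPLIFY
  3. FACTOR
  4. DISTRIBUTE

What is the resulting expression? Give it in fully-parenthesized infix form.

Start: (z+((4*x)*((4*6)+z)))
Apply DISTRIBUTE at R (target: ((4*x)*((4*6)+z))): (z+((4*x)*((4*6)+z))) -> (z+(((4*x)*(4*6))+((4*x)*z)))
Apply SIMPLIFY at RLR (target: (4*6)): (z+(((4*x)*(4*6))+((4*x)*z))) -> (z+(((4*x)*24)+((4*x)*z)))
Apply FACTOR at R (target: (((4*x)*24)+((4*x)*z))): (z+(((4*x)*24)+((4*x)*z))) -> (z+((4*x)*(24+z)))
Apply DISTRIBUTE at R (target: ((4*x)*(24+z))): (z+((4*x)*(24+z))) -> (z+(((4*x)*24)+((4*x)*z)))

Answer: (z+(((4*x)*24)+((4*x)*z)))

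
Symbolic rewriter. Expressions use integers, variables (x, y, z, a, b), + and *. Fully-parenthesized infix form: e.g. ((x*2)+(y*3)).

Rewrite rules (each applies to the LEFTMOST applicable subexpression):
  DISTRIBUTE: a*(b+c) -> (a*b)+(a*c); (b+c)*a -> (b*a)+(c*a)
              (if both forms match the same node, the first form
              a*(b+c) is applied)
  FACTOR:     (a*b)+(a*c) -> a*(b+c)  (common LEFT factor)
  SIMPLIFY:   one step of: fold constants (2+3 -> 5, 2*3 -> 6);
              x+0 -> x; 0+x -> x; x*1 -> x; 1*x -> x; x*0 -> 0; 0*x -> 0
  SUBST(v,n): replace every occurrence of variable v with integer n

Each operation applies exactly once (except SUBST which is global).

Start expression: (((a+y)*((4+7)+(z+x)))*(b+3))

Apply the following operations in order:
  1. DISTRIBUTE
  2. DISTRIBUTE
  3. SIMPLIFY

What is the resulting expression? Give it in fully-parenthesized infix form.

Answer: (((((a+y)*11)+((a+y)*(z+x)))*b)+(((a+y)*((4+7)+(z+x)))*3))

Derivation:
Start: (((a+y)*((4+7)+(z+x)))*(b+3))
Apply DISTRIBUTE at root (target: (((a+y)*((4+7)+(z+x)))*(b+3))): (((a+y)*((4+7)+(z+x)))*(b+3)) -> ((((a+y)*((4+7)+(z+x)))*b)+(((a+y)*((4+7)+(z+x)))*3))
Apply DISTRIBUTE at LL (target: ((a+y)*((4+7)+(z+x)))): ((((a+y)*((4+7)+(z+x)))*b)+(((a+y)*((4+7)+(z+x)))*3)) -> (((((a+y)*(4+7))+((a+y)*(z+x)))*b)+(((a+y)*((4+7)+(z+x)))*3))
Apply SIMPLIFY at LLLR (target: (4+7)): (((((a+y)*(4+7))+((a+y)*(z+x)))*b)+(((a+y)*((4+7)+(z+x)))*3)) -> (((((a+y)*11)+((a+y)*(z+x)))*b)+(((a+y)*((4+7)+(z+x)))*3))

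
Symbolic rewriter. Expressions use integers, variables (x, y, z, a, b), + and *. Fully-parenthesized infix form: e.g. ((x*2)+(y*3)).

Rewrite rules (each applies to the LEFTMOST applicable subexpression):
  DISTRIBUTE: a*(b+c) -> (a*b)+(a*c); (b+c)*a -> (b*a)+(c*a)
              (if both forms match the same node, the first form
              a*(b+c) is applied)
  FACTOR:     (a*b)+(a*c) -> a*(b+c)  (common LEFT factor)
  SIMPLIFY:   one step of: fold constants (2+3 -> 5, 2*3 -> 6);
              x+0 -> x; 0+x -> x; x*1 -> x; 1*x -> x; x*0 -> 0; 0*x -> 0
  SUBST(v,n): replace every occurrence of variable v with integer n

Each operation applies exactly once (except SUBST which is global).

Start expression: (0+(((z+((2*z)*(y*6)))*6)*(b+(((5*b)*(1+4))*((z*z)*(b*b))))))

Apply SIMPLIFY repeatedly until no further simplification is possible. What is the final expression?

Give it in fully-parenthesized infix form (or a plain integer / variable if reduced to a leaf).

Start: (0+(((z+((2*z)*(y*6)))*6)*(b+(((5*b)*(1+4))*((z*z)*(b*b))))))
Step 1: at root: (0+(((z+((2*z)*(y*6)))*6)*(b+(((5*b)*(1+4))*((z*z)*(b*b)))))) -> (((z+((2*z)*(y*6)))*6)*(b+(((5*b)*(1+4))*((z*z)*(b*b))))); overall: (0+(((z+((2*z)*(y*6)))*6)*(b+(((5*b)*(1+4))*((z*z)*(b*b)))))) -> (((z+((2*z)*(y*6)))*6)*(b+(((5*b)*(1+4))*((z*z)*(b*b)))))
Step 2: at RRLR: (1+4) -> 5; overall: (((z+((2*z)*(y*6)))*6)*(b+(((5*b)*(1+4))*((z*z)*(b*b))))) -> (((z+((2*z)*(y*6)))*6)*(b+(((5*b)*5)*((z*z)*(b*b)))))
Fixed point: (((z+((2*z)*(y*6)))*6)*(b+(((5*b)*5)*((z*z)*(b*b)))))

Answer: (((z+((2*z)*(y*6)))*6)*(b+(((5*b)*5)*((z*z)*(b*b)))))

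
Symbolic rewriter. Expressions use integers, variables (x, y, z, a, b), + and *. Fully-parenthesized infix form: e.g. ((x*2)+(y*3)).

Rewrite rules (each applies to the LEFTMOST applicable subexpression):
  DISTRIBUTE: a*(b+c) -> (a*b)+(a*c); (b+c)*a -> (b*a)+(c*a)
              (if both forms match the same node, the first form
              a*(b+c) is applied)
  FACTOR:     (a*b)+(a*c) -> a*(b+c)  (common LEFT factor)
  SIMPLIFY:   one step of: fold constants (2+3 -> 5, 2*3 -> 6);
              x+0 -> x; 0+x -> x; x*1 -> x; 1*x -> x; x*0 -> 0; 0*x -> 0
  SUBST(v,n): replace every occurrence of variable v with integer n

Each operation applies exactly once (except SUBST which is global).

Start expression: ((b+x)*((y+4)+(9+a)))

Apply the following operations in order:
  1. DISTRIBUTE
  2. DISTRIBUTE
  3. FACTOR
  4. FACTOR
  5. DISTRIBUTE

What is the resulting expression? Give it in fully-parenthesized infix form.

Answer: (((b+x)*(y+4))+((b+x)*(9+a)))

Derivation:
Start: ((b+x)*((y+4)+(9+a)))
Apply DISTRIBUTE at root (target: ((b+x)*((y+4)+(9+a)))): ((b+x)*((y+4)+(9+a))) -> (((b+x)*(y+4))+((b+x)*(9+a)))
Apply DISTRIBUTE at L (target: ((b+x)*(y+4))): (((b+x)*(y+4))+((b+x)*(9+a))) -> ((((b+x)*y)+((b+x)*4))+((b+x)*(9+a)))
Apply FACTOR at L (target: (((b+x)*y)+((b+x)*4))): ((((b+x)*y)+((b+x)*4))+((b+x)*(9+a))) -> (((b+x)*(y+4))+((b+x)*(9+a)))
Apply FACTOR at root (target: (((b+x)*(y+4))+((b+x)*(9+a)))): (((b+x)*(y+4))+((b+x)*(9+a))) -> ((b+x)*((y+4)+(9+a)))
Apply DISTRIBUTE at root (target: ((b+x)*((y+4)+(9+a)))): ((b+x)*((y+4)+(9+a))) -> (((b+x)*(y+4))+((b+x)*(9+a)))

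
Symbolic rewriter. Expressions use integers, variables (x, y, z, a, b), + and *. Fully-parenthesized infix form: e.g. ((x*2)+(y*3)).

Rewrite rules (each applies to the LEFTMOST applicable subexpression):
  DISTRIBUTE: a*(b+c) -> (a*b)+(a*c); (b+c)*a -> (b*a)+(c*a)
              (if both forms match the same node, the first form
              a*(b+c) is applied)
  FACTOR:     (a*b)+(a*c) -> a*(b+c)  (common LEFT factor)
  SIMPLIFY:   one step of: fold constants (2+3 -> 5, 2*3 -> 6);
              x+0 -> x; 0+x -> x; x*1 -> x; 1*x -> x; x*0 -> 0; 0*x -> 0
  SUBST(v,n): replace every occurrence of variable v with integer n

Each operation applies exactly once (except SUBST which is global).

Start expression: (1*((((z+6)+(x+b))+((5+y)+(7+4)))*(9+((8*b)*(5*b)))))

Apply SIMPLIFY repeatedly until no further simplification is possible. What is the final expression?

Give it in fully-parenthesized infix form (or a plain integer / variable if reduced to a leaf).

Answer: ((((z+6)+(x+b))+((5+y)+11))*(9+((8*b)*(5*b))))

Derivation:
Start: (1*((((z+6)+(x+b))+((5+y)+(7+4)))*(9+((8*b)*(5*b)))))
Step 1: at root: (1*((((z+6)+(x+b))+((5+y)+(7+4)))*(9+((8*b)*(5*b))))) -> ((((z+6)+(x+b))+((5+y)+(7+4)))*(9+((8*b)*(5*b)))); overall: (1*((((z+6)+(x+b))+((5+y)+(7+4)))*(9+((8*b)*(5*b))))) -> ((((z+6)+(x+b))+((5+y)+(7+4)))*(9+((8*b)*(5*b))))
Step 2: at LRR: (7+4) -> 11; overall: ((((z+6)+(x+b))+((5+y)+(7+4)))*(9+((8*b)*(5*b)))) -> ((((z+6)+(x+b))+((5+y)+11))*(9+((8*b)*(5*b))))
Fixed point: ((((z+6)+(x+b))+((5+y)+11))*(9+((8*b)*(5*b))))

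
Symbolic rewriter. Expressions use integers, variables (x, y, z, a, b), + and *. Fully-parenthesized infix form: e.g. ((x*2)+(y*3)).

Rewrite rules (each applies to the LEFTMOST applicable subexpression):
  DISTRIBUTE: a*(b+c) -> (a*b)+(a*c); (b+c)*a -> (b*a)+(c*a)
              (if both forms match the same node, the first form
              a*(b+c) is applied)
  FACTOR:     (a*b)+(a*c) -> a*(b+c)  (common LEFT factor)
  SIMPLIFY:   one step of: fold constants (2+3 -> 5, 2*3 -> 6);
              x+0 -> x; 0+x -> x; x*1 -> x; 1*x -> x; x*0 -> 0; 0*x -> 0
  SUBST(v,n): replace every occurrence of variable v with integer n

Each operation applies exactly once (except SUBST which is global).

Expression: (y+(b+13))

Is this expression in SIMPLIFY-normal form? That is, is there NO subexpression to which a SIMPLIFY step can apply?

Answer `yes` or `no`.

Answer: yes

Derivation:
Expression: (y+(b+13))
Scanning for simplifiable subexpressions (pre-order)...
  at root: (y+(b+13)) (not simplifiable)
  at R: (b+13) (not simplifiable)
Result: no simplifiable subexpression found -> normal form.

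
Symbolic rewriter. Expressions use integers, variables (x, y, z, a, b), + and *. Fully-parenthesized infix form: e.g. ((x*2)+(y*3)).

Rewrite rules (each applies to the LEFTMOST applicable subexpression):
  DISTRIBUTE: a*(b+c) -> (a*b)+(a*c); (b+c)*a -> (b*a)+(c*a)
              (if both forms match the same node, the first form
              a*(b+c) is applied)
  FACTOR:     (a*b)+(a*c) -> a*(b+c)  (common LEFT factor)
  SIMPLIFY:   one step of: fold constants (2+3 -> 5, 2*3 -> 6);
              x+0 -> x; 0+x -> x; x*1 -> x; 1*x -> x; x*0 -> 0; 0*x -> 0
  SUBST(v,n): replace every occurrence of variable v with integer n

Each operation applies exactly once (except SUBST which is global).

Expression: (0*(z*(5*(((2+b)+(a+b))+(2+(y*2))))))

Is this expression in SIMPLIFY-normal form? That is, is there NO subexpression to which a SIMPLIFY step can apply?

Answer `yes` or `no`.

Expression: (0*(z*(5*(((2+b)+(a+b))+(2+(y*2))))))
Scanning for simplifiable subexpressions (pre-order)...
  at root: (0*(z*(5*(((2+b)+(a+b))+(2+(y*2)))))) (SIMPLIFIABLE)
  at R: (z*(5*(((2+b)+(a+b))+(2+(y*2))))) (not simplifiable)
  at RR: (5*(((2+b)+(a+b))+(2+(y*2)))) (not simplifiable)
  at RRR: (((2+b)+(a+b))+(2+(y*2))) (not simplifiable)
  at RRRL: ((2+b)+(a+b)) (not simplifiable)
  at RRRLL: (2+b) (not simplifiable)
  at RRRLR: (a+b) (not simplifiable)
  at RRRR: (2+(y*2)) (not simplifiable)
  at RRRRR: (y*2) (not simplifiable)
Found simplifiable subexpr at path root: (0*(z*(5*(((2+b)+(a+b))+(2+(y*2))))))
One SIMPLIFY step would give: 0
-> NOT in normal form.

Answer: no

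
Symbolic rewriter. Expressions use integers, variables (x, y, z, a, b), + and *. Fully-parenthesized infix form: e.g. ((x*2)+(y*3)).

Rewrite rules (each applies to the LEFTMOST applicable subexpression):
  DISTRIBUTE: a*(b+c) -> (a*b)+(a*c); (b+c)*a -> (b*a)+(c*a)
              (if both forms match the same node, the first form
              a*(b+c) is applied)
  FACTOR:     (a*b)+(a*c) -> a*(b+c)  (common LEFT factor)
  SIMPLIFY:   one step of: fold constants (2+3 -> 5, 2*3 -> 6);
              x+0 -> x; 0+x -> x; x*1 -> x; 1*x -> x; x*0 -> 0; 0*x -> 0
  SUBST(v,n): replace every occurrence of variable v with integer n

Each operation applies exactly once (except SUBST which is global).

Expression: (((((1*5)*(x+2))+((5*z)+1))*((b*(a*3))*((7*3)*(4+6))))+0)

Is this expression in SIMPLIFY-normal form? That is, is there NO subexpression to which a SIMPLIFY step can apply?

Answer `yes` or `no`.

Answer: no

Derivation:
Expression: (((((1*5)*(x+2))+((5*z)+1))*((b*(a*3))*((7*3)*(4+6))))+0)
Scanning for simplifiable subexpressions (pre-order)...
  at root: (((((1*5)*(x+2))+((5*z)+1))*((b*(a*3))*((7*3)*(4+6))))+0) (SIMPLIFIABLE)
  at L: ((((1*5)*(x+2))+((5*z)+1))*((b*(a*3))*((7*3)*(4+6)))) (not simplifiable)
  at LL: (((1*5)*(x+2))+((5*z)+1)) (not simplifiable)
  at LLL: ((1*5)*(x+2)) (not simplifiable)
  at LLLL: (1*5) (SIMPLIFIABLE)
  at LLLR: (x+2) (not simplifiable)
  at LLR: ((5*z)+1) (not simplifiable)
  at LLRL: (5*z) (not simplifiable)
  at LR: ((b*(a*3))*((7*3)*(4+6))) (not simplifiable)
  at LRL: (b*(a*3)) (not simplifiable)
  at LRLR: (a*3) (not simplifiable)
  at LRR: ((7*3)*(4+6)) (not simplifiable)
  at LRRL: (7*3) (SIMPLIFIABLE)
  at LRRR: (4+6) (SIMPLIFIABLE)
Found simplifiable subexpr at path root: (((((1*5)*(x+2))+((5*z)+1))*((b*(a*3))*((7*3)*(4+6))))+0)
One SIMPLIFY step would give: ((((1*5)*(x+2))+((5*z)+1))*((b*(a*3))*((7*3)*(4+6))))
-> NOT in normal form.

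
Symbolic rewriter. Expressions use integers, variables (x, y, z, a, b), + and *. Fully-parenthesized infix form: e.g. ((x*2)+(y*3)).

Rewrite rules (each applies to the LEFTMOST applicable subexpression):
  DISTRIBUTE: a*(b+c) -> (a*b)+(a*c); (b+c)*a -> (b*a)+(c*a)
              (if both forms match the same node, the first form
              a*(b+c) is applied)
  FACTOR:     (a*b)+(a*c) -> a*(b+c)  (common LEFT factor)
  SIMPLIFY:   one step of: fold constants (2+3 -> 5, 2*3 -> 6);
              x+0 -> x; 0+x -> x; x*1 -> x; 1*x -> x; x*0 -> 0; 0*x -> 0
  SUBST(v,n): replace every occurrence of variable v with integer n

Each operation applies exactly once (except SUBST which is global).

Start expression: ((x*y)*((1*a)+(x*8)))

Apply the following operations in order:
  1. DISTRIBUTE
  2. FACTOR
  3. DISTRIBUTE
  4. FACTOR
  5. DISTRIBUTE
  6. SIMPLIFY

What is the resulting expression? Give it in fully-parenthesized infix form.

Start: ((x*y)*((1*a)+(x*8)))
Apply DISTRIBUTE at root (target: ((x*y)*((1*a)+(x*8)))): ((x*y)*((1*a)+(x*8))) -> (((x*y)*(1*a))+((x*y)*(x*8)))
Apply FACTOR at root (target: (((x*y)*(1*a))+((x*y)*(x*8)))): (((x*y)*(1*a))+((x*y)*(x*8))) -> ((x*y)*((1*a)+(x*8)))
Apply DISTRIBUTE at root (target: ((x*y)*((1*a)+(x*8)))): ((x*y)*((1*a)+(x*8))) -> (((x*y)*(1*a))+((x*y)*(x*8)))
Apply FACTOR at root (target: (((x*y)*(1*a))+((x*y)*(x*8)))): (((x*y)*(1*a))+((x*y)*(x*8))) -> ((x*y)*((1*a)+(x*8)))
Apply DISTRIBUTE at root (target: ((x*y)*((1*a)+(x*8)))): ((x*y)*((1*a)+(x*8))) -> (((x*y)*(1*a))+((x*y)*(x*8)))
Apply SIMPLIFY at LR (target: (1*a)): (((x*y)*(1*a))+((x*y)*(x*8))) -> (((x*y)*a)+((x*y)*(x*8)))

Answer: (((x*y)*a)+((x*y)*(x*8)))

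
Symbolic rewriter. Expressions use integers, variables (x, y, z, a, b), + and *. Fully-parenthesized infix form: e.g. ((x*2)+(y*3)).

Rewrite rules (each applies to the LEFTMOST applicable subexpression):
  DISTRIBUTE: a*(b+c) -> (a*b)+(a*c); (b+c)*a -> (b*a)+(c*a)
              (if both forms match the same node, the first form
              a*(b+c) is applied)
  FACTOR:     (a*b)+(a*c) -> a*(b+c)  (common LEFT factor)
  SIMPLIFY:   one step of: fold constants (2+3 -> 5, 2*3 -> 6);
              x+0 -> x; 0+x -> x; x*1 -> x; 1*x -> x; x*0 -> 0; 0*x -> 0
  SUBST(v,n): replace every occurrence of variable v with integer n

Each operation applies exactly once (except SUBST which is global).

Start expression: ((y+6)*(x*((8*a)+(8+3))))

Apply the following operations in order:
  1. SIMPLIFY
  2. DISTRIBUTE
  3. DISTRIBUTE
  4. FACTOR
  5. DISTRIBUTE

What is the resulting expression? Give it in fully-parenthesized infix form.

Start: ((y+6)*(x*((8*a)+(8+3))))
Apply SIMPLIFY at RRR (target: (8+3)): ((y+6)*(x*((8*a)+(8+3)))) -> ((y+6)*(x*((8*a)+11)))
Apply DISTRIBUTE at root (target: ((y+6)*(x*((8*a)+11)))): ((y+6)*(x*((8*a)+11))) -> ((y*(x*((8*a)+11)))+(6*(x*((8*a)+11))))
Apply DISTRIBUTE at LR (target: (x*((8*a)+11))): ((y*(x*((8*a)+11)))+(6*(x*((8*a)+11)))) -> ((y*((x*(8*a))+(x*11)))+(6*(x*((8*a)+11))))
Apply FACTOR at LR (target: ((x*(8*a))+(x*11))): ((y*((x*(8*a))+(x*11)))+(6*(x*((8*a)+11)))) -> ((y*(x*((8*a)+11)))+(6*(x*((8*a)+11))))
Apply DISTRIBUTE at LR (target: (x*((8*a)+11))): ((y*(x*((8*a)+11)))+(6*(x*((8*a)+11)))) -> ((y*((x*(8*a))+(x*11)))+(6*(x*((8*a)+11))))

Answer: ((y*((x*(8*a))+(x*11)))+(6*(x*((8*a)+11))))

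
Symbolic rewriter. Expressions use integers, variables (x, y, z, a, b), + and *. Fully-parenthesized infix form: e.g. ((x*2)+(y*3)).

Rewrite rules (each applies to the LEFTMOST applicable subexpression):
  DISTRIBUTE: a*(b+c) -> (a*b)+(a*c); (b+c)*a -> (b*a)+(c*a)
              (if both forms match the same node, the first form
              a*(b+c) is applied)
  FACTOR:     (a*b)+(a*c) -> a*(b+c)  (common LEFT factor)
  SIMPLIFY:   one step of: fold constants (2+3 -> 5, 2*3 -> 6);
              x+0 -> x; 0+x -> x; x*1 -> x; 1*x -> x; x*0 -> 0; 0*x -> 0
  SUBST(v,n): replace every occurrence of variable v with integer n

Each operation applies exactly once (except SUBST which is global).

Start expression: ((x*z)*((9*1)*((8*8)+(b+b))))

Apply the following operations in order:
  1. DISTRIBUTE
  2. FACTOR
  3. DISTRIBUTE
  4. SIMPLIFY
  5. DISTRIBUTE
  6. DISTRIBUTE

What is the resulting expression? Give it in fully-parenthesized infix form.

Start: ((x*z)*((9*1)*((8*8)+(b+b))))
Apply DISTRIBUTE at R (target: ((9*1)*((8*8)+(b+b)))): ((x*z)*((9*1)*((8*8)+(b+b)))) -> ((x*z)*(((9*1)*(8*8))+((9*1)*(b+b))))
Apply FACTOR at R (target: (((9*1)*(8*8))+((9*1)*(b+b)))): ((x*z)*(((9*1)*(8*8))+((9*1)*(b+b)))) -> ((x*z)*((9*1)*((8*8)+(b+b))))
Apply DISTRIBUTE at R (target: ((9*1)*((8*8)+(b+b)))): ((x*z)*((9*1)*((8*8)+(b+b)))) -> ((x*z)*(((9*1)*(8*8))+((9*1)*(b+b))))
Apply SIMPLIFY at RLL (target: (9*1)): ((x*z)*(((9*1)*(8*8))+((9*1)*(b+b)))) -> ((x*z)*((9*(8*8))+((9*1)*(b+b))))
Apply DISTRIBUTE at root (target: ((x*z)*((9*(8*8))+((9*1)*(b+b))))): ((x*z)*((9*(8*8))+((9*1)*(b+b)))) -> (((x*z)*(9*(8*8)))+((x*z)*((9*1)*(b+b))))
Apply DISTRIBUTE at RR (target: ((9*1)*(b+b))): (((x*z)*(9*(8*8)))+((x*z)*((9*1)*(b+b)))) -> (((x*z)*(9*(8*8)))+((x*z)*(((9*1)*b)+((9*1)*b))))

Answer: (((x*z)*(9*(8*8)))+((x*z)*(((9*1)*b)+((9*1)*b))))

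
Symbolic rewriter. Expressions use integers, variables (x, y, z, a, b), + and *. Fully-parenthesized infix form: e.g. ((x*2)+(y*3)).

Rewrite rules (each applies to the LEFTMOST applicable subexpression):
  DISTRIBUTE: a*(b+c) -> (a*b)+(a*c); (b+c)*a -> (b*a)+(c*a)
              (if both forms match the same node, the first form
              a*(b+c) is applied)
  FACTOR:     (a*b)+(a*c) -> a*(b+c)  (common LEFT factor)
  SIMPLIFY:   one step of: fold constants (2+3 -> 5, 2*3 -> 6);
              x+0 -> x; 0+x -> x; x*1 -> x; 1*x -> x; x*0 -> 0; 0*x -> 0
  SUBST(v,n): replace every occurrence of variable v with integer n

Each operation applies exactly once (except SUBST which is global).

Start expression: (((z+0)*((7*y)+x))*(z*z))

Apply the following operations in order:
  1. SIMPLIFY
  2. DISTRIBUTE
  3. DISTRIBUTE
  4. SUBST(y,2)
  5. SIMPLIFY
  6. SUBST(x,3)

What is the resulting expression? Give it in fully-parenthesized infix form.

Start: (((z+0)*((7*y)+x))*(z*z))
Apply SIMPLIFY at LL (target: (z+0)): (((z+0)*((7*y)+x))*(z*z)) -> ((z*((7*y)+x))*(z*z))
Apply DISTRIBUTE at L (target: (z*((7*y)+x))): ((z*((7*y)+x))*(z*z)) -> (((z*(7*y))+(z*x))*(z*z))
Apply DISTRIBUTE at root (target: (((z*(7*y))+(z*x))*(z*z))): (((z*(7*y))+(z*x))*(z*z)) -> (((z*(7*y))*(z*z))+((z*x)*(z*z)))
Apply SUBST(y,2): (((z*(7*y))*(z*z))+((z*x)*(z*z))) -> (((z*(7*2))*(z*z))+((z*x)*(z*z)))
Apply SIMPLIFY at LLR (target: (7*2)): (((z*(7*2))*(z*z))+((z*x)*(z*z))) -> (((z*14)*(z*z))+((z*x)*(z*z)))
Apply SUBST(x,3): (((z*14)*(z*z))+((z*x)*(z*z))) -> (((z*14)*(z*z))+((z*3)*(z*z)))

Answer: (((z*14)*(z*z))+((z*3)*(z*z)))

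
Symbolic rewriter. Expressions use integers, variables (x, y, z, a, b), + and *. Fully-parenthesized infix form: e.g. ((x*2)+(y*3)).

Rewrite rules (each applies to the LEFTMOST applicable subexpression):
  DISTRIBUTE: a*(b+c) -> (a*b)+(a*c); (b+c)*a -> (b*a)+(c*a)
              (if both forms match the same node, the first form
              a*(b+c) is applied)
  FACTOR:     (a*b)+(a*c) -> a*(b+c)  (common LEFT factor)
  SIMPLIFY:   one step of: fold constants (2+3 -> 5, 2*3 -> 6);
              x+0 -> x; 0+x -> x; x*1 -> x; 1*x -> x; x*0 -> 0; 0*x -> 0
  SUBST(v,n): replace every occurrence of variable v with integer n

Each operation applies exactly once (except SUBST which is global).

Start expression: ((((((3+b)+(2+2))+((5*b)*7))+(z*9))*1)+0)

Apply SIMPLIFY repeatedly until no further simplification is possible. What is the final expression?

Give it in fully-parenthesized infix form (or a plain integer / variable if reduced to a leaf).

Answer: ((((3+b)+4)+((5*b)*7))+(z*9))

Derivation:
Start: ((((((3+b)+(2+2))+((5*b)*7))+(z*9))*1)+0)
Step 1: at root: ((((((3+b)+(2+2))+((5*b)*7))+(z*9))*1)+0) -> (((((3+b)+(2+2))+((5*b)*7))+(z*9))*1); overall: ((((((3+b)+(2+2))+((5*b)*7))+(z*9))*1)+0) -> (((((3+b)+(2+2))+((5*b)*7))+(z*9))*1)
Step 2: at root: (((((3+b)+(2+2))+((5*b)*7))+(z*9))*1) -> ((((3+b)+(2+2))+((5*b)*7))+(z*9)); overall: (((((3+b)+(2+2))+((5*b)*7))+(z*9))*1) -> ((((3+b)+(2+2))+((5*b)*7))+(z*9))
Step 3: at LLR: (2+2) -> 4; overall: ((((3+b)+(2+2))+((5*b)*7))+(z*9)) -> ((((3+b)+4)+((5*b)*7))+(z*9))
Fixed point: ((((3+b)+4)+((5*b)*7))+(z*9))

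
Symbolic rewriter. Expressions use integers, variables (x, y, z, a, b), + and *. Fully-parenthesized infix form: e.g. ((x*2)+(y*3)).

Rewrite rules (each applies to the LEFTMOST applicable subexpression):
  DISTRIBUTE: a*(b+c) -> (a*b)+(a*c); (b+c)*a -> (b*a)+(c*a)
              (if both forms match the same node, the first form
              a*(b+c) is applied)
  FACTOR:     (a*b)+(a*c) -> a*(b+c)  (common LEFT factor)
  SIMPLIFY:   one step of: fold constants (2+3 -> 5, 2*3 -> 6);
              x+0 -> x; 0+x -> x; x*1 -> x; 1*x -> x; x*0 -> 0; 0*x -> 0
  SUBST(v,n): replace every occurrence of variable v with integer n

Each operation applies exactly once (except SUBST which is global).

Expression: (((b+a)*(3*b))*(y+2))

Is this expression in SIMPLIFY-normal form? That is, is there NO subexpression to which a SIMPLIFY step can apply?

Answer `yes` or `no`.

Expression: (((b+a)*(3*b))*(y+2))
Scanning for simplifiable subexpressions (pre-order)...
  at root: (((b+a)*(3*b))*(y+2)) (not simplifiable)
  at L: ((b+a)*(3*b)) (not simplifiable)
  at LL: (b+a) (not simplifiable)
  at LR: (3*b) (not simplifiable)
  at R: (y+2) (not simplifiable)
Result: no simplifiable subexpression found -> normal form.

Answer: yes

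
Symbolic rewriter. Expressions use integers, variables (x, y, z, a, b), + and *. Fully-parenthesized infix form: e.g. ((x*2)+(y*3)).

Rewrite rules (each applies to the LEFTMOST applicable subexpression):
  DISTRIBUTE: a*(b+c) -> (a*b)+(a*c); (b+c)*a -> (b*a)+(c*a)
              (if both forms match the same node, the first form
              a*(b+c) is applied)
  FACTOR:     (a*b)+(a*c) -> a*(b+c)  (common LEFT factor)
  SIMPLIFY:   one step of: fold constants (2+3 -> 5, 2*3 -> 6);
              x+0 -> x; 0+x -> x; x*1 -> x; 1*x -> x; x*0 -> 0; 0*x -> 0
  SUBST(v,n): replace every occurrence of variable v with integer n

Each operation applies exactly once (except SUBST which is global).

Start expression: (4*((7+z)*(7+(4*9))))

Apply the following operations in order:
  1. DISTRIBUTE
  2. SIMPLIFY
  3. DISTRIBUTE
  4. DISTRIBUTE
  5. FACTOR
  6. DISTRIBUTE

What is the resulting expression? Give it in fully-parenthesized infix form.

Answer: ((4*((7*7)+(z*7)))+(4*((7+z)*36)))

Derivation:
Start: (4*((7+z)*(7+(4*9))))
Apply DISTRIBUTE at R (target: ((7+z)*(7+(4*9)))): (4*((7+z)*(7+(4*9)))) -> (4*(((7+z)*7)+((7+z)*(4*9))))
Apply SIMPLIFY at RRR (target: (4*9)): (4*(((7+z)*7)+((7+z)*(4*9)))) -> (4*(((7+z)*7)+((7+z)*36)))
Apply DISTRIBUTE at root (target: (4*(((7+z)*7)+((7+z)*36)))): (4*(((7+z)*7)+((7+z)*36))) -> ((4*((7+z)*7))+(4*((7+z)*36)))
Apply DISTRIBUTE at LR (target: ((7+z)*7)): ((4*((7+z)*7))+(4*((7+z)*36))) -> ((4*((7*7)+(z*7)))+(4*((7+z)*36)))
Apply FACTOR at root (target: ((4*((7*7)+(z*7)))+(4*((7+z)*36)))): ((4*((7*7)+(z*7)))+(4*((7+z)*36))) -> (4*(((7*7)+(z*7))+((7+z)*36)))
Apply DISTRIBUTE at root (target: (4*(((7*7)+(z*7))+((7+z)*36)))): (4*(((7*7)+(z*7))+((7+z)*36))) -> ((4*((7*7)+(z*7)))+(4*((7+z)*36)))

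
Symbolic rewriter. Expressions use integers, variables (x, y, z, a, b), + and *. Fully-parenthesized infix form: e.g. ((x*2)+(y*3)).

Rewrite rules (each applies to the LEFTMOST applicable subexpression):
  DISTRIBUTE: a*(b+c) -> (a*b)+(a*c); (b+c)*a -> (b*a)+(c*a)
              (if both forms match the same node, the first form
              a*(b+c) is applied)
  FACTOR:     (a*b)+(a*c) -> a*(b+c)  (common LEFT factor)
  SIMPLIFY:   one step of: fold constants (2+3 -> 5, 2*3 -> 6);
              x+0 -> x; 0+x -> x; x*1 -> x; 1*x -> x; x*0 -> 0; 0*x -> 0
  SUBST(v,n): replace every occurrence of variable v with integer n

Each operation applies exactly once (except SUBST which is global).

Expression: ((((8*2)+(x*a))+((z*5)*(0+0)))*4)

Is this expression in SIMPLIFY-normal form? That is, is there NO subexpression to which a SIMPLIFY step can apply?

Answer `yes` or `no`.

Expression: ((((8*2)+(x*a))+((z*5)*(0+0)))*4)
Scanning for simplifiable subexpressions (pre-order)...
  at root: ((((8*2)+(x*a))+((z*5)*(0+0)))*4) (not simplifiable)
  at L: (((8*2)+(x*a))+((z*5)*(0+0))) (not simplifiable)
  at LL: ((8*2)+(x*a)) (not simplifiable)
  at LLL: (8*2) (SIMPLIFIABLE)
  at LLR: (x*a) (not simplifiable)
  at LR: ((z*5)*(0+0)) (not simplifiable)
  at LRL: (z*5) (not simplifiable)
  at LRR: (0+0) (SIMPLIFIABLE)
Found simplifiable subexpr at path LLL: (8*2)
One SIMPLIFY step would give: (((16+(x*a))+((z*5)*(0+0)))*4)
-> NOT in normal form.

Answer: no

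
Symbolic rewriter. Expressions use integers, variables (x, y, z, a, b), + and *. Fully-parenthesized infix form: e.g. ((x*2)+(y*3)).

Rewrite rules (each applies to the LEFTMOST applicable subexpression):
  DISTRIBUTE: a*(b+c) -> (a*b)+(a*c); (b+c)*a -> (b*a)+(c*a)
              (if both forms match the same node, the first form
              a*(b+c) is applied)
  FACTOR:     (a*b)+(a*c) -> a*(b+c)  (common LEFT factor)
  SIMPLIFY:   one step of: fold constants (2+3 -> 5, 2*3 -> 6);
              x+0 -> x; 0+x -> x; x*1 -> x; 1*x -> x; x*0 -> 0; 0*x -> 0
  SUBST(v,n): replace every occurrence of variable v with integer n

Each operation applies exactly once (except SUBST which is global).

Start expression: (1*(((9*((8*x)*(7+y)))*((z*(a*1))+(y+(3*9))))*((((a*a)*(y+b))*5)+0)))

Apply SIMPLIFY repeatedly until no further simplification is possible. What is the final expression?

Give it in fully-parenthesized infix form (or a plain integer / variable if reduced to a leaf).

Start: (1*(((9*((8*x)*(7+y)))*((z*(a*1))+(y+(3*9))))*((((a*a)*(y+b))*5)+0)))
Step 1: at root: (1*(((9*((8*x)*(7+y)))*((z*(a*1))+(y+(3*9))))*((((a*a)*(y+b))*5)+0))) -> (((9*((8*x)*(7+y)))*((z*(a*1))+(y+(3*9))))*((((a*a)*(y+b))*5)+0)); overall: (1*(((9*((8*x)*(7+y)))*((z*(a*1))+(y+(3*9))))*((((a*a)*(y+b))*5)+0))) -> (((9*((8*x)*(7+y)))*((z*(a*1))+(y+(3*9))))*((((a*a)*(y+b))*5)+0))
Step 2: at LRLR: (a*1) -> a; overall: (((9*((8*x)*(7+y)))*((z*(a*1))+(y+(3*9))))*((((a*a)*(y+b))*5)+0)) -> (((9*((8*x)*(7+y)))*((z*a)+(y+(3*9))))*((((a*a)*(y+b))*5)+0))
Step 3: at LRRR: (3*9) -> 27; overall: (((9*((8*x)*(7+y)))*((z*a)+(y+(3*9))))*((((a*a)*(y+b))*5)+0)) -> (((9*((8*x)*(7+y)))*((z*a)+(y+27)))*((((a*a)*(y+b))*5)+0))
Step 4: at R: ((((a*a)*(y+b))*5)+0) -> (((a*a)*(y+b))*5); overall: (((9*((8*x)*(7+y)))*((z*a)+(y+27)))*((((a*a)*(y+b))*5)+0)) -> (((9*((8*x)*(7+y)))*((z*a)+(y+27)))*(((a*a)*(y+b))*5))
Fixed point: (((9*((8*x)*(7+y)))*((z*a)+(y+27)))*(((a*a)*(y+b))*5))

Answer: (((9*((8*x)*(7+y)))*((z*a)+(y+27)))*(((a*a)*(y+b))*5))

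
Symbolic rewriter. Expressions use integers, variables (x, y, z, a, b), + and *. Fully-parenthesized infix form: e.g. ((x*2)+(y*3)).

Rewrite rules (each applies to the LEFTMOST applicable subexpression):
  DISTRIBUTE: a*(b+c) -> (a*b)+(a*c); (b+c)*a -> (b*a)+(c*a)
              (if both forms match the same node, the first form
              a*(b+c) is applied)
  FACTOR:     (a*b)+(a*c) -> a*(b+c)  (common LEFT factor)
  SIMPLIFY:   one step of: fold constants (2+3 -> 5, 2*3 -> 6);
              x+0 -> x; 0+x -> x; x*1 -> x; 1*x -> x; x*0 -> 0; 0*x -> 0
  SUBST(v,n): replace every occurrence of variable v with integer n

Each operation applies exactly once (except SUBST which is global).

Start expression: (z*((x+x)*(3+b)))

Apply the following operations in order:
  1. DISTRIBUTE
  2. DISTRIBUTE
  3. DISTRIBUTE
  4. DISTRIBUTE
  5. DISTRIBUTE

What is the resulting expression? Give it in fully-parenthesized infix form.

Start: (z*((x+x)*(3+b)))
Apply DISTRIBUTE at R (target: ((x+x)*(3+b))): (z*((x+x)*(3+b))) -> (z*(((x+x)*3)+((x+x)*b)))
Apply DISTRIBUTE at root (target: (z*(((x+x)*3)+((x+x)*b)))): (z*(((x+x)*3)+((x+x)*b))) -> ((z*((x+x)*3))+(z*((x+x)*b)))
Apply DISTRIBUTE at LR (target: ((x+x)*3)): ((z*((x+x)*3))+(z*((x+x)*b))) -> ((z*((x*3)+(x*3)))+(z*((x+x)*b)))
Apply DISTRIBUTE at L (target: (z*((x*3)+(x*3)))): ((z*((x*3)+(x*3)))+(z*((x+x)*b))) -> (((z*(x*3))+(z*(x*3)))+(z*((x+x)*b)))
Apply DISTRIBUTE at RR (target: ((x+x)*b)): (((z*(x*3))+(z*(x*3)))+(z*((x+x)*b))) -> (((z*(x*3))+(z*(x*3)))+(z*((x*b)+(x*b))))

Answer: (((z*(x*3))+(z*(x*3)))+(z*((x*b)+(x*b))))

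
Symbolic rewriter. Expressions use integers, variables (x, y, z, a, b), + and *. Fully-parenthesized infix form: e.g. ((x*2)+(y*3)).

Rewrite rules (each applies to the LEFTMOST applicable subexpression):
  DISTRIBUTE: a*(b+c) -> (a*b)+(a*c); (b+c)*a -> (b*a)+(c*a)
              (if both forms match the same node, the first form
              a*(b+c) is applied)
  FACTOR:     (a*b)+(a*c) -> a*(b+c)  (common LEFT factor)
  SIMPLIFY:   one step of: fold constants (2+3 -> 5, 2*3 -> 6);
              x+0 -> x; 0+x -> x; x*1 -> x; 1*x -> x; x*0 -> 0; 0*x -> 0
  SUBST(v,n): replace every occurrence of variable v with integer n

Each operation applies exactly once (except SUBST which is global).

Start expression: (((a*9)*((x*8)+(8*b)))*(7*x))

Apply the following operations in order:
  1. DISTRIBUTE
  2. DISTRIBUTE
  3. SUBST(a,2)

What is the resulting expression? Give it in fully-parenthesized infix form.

Answer: ((((2*9)*(x*8))*(7*x))+(((2*9)*(8*b))*(7*x)))

Derivation:
Start: (((a*9)*((x*8)+(8*b)))*(7*x))
Apply DISTRIBUTE at L (target: ((a*9)*((x*8)+(8*b)))): (((a*9)*((x*8)+(8*b)))*(7*x)) -> ((((a*9)*(x*8))+((a*9)*(8*b)))*(7*x))
Apply DISTRIBUTE at root (target: ((((a*9)*(x*8))+((a*9)*(8*b)))*(7*x))): ((((a*9)*(x*8))+((a*9)*(8*b)))*(7*x)) -> ((((a*9)*(x*8))*(7*x))+(((a*9)*(8*b))*(7*x)))
Apply SUBST(a,2): ((((a*9)*(x*8))*(7*x))+(((a*9)*(8*b))*(7*x))) -> ((((2*9)*(x*8))*(7*x))+(((2*9)*(8*b))*(7*x)))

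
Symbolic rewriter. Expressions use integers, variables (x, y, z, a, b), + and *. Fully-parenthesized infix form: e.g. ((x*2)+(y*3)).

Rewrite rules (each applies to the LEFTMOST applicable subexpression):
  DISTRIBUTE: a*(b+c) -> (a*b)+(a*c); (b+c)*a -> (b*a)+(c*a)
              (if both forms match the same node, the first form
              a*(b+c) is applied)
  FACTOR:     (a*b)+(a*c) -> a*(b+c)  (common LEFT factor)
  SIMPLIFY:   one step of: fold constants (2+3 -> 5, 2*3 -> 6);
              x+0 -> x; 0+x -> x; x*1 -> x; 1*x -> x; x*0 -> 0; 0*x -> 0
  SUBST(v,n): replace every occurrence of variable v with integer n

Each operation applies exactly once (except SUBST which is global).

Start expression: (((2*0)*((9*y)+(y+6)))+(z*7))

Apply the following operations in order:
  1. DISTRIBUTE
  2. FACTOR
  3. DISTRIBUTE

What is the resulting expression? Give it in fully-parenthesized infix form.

Start: (((2*0)*((9*y)+(y+6)))+(z*7))
Apply DISTRIBUTE at L (target: ((2*0)*((9*y)+(y+6)))): (((2*0)*((9*y)+(y+6)))+(z*7)) -> ((((2*0)*(9*y))+((2*0)*(y+6)))+(z*7))
Apply FACTOR at L (target: (((2*0)*(9*y))+((2*0)*(y+6)))): ((((2*0)*(9*y))+((2*0)*(y+6)))+(z*7)) -> (((2*0)*((9*y)+(y+6)))+(z*7))
Apply DISTRIBUTE at L (target: ((2*0)*((9*y)+(y+6)))): (((2*0)*((9*y)+(y+6)))+(z*7)) -> ((((2*0)*(9*y))+((2*0)*(y+6)))+(z*7))

Answer: ((((2*0)*(9*y))+((2*0)*(y+6)))+(z*7))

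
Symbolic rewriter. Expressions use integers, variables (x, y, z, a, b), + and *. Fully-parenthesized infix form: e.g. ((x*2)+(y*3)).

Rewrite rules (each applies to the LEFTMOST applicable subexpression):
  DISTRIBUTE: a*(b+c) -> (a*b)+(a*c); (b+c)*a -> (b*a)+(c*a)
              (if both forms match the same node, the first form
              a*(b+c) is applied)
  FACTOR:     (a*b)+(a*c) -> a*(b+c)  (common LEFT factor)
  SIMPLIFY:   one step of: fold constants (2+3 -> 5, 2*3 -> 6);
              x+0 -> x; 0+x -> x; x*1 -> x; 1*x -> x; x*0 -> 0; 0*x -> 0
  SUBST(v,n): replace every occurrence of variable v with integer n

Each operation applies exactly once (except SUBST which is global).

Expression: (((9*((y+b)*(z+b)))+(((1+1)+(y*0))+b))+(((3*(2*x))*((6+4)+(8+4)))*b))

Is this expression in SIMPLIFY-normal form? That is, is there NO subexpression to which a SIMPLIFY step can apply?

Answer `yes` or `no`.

Answer: no

Derivation:
Expression: (((9*((y+b)*(z+b)))+(((1+1)+(y*0))+b))+(((3*(2*x))*((6+4)+(8+4)))*b))
Scanning for simplifiable subexpressions (pre-order)...
  at root: (((9*((y+b)*(z+b)))+(((1+1)+(y*0))+b))+(((3*(2*x))*((6+4)+(8+4)))*b)) (not simplifiable)
  at L: ((9*((y+b)*(z+b)))+(((1+1)+(y*0))+b)) (not simplifiable)
  at LL: (9*((y+b)*(z+b))) (not simplifiable)
  at LLR: ((y+b)*(z+b)) (not simplifiable)
  at LLRL: (y+b) (not simplifiable)
  at LLRR: (z+b) (not simplifiable)
  at LR: (((1+1)+(y*0))+b) (not simplifiable)
  at LRL: ((1+1)+(y*0)) (not simplifiable)
  at LRLL: (1+1) (SIMPLIFIABLE)
  at LRLR: (y*0) (SIMPLIFIABLE)
  at R: (((3*(2*x))*((6+4)+(8+4)))*b) (not simplifiable)
  at RL: ((3*(2*x))*((6+4)+(8+4))) (not simplifiable)
  at RLL: (3*(2*x)) (not simplifiable)
  at RLLR: (2*x) (not simplifiable)
  at RLR: ((6+4)+(8+4)) (not simplifiable)
  at RLRL: (6+4) (SIMPLIFIABLE)
  at RLRR: (8+4) (SIMPLIFIABLE)
Found simplifiable subexpr at path LRLL: (1+1)
One SIMPLIFY step would give: (((9*((y+b)*(z+b)))+((2+(y*0))+b))+(((3*(2*x))*((6+4)+(8+4)))*b))
-> NOT in normal form.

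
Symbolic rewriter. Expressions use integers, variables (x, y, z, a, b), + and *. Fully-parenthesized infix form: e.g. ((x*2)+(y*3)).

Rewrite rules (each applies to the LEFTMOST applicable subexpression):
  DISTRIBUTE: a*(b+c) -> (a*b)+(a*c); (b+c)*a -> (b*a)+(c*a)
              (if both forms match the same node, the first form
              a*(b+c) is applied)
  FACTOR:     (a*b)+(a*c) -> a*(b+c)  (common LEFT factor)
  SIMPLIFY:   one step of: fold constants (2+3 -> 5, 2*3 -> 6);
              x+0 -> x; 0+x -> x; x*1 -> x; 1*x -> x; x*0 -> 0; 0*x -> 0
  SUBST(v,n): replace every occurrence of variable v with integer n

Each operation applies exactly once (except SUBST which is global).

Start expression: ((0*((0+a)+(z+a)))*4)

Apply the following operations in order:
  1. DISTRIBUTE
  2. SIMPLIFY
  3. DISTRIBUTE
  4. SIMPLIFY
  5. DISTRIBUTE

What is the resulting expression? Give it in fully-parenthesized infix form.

Start: ((0*((0+a)+(z+a)))*4)
Apply DISTRIBUTE at L (target: (0*((0+a)+(z+a)))): ((0*((0+a)+(z+a)))*4) -> (((0*(0+a))+(0*(z+a)))*4)
Apply SIMPLIFY at LL (target: (0*(0+a))): (((0*(0+a))+(0*(z+a)))*4) -> ((0+(0*(z+a)))*4)
Apply DISTRIBUTE at root (target: ((0+(0*(z+a)))*4)): ((0+(0*(z+a)))*4) -> ((0*4)+((0*(z+a))*4))
Apply SIMPLIFY at L (target: (0*4)): ((0*4)+((0*(z+a))*4)) -> (0+((0*(z+a))*4))
Apply DISTRIBUTE at RL (target: (0*(z+a))): (0+((0*(z+a))*4)) -> (0+(((0*z)+(0*a))*4))

Answer: (0+(((0*z)+(0*a))*4))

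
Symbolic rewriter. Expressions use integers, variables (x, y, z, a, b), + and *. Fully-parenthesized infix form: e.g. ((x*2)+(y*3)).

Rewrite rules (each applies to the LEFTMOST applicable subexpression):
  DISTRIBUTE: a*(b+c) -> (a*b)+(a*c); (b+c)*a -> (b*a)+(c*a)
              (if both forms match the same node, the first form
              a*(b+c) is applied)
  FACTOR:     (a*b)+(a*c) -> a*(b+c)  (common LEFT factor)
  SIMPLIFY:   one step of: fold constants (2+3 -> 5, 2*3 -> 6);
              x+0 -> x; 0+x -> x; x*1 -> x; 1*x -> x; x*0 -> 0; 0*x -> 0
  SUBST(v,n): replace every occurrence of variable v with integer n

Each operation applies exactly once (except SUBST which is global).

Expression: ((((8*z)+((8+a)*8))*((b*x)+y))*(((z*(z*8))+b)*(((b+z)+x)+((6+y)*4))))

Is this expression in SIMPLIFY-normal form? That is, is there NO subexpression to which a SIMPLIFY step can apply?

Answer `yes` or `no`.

Expression: ((((8*z)+((8+a)*8))*((b*x)+y))*(((z*(z*8))+b)*(((b+z)+x)+((6+y)*4))))
Scanning for simplifiable subexpressions (pre-order)...
  at root: ((((8*z)+((8+a)*8))*((b*x)+y))*(((z*(z*8))+b)*(((b+z)+x)+((6+y)*4)))) (not simplifiable)
  at L: (((8*z)+((8+a)*8))*((b*x)+y)) (not simplifiable)
  at LL: ((8*z)+((8+a)*8)) (not simplifiable)
  at LLL: (8*z) (not simplifiable)
  at LLR: ((8+a)*8) (not simplifiable)
  at LLRL: (8+a) (not simplifiable)
  at LR: ((b*x)+y) (not simplifiable)
  at LRL: (b*x) (not simplifiable)
  at R: (((z*(z*8))+b)*(((b+z)+x)+((6+y)*4))) (not simplifiable)
  at RL: ((z*(z*8))+b) (not simplifiable)
  at RLL: (z*(z*8)) (not simplifiable)
  at RLLR: (z*8) (not simplifiable)
  at RR: (((b+z)+x)+((6+y)*4)) (not simplifiable)
  at RRL: ((b+z)+x) (not simplifiable)
  at RRLL: (b+z) (not simplifiable)
  at RRR: ((6+y)*4) (not simplifiable)
  at RRRL: (6+y) (not simplifiable)
Result: no simplifiable subexpression found -> normal form.

Answer: yes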